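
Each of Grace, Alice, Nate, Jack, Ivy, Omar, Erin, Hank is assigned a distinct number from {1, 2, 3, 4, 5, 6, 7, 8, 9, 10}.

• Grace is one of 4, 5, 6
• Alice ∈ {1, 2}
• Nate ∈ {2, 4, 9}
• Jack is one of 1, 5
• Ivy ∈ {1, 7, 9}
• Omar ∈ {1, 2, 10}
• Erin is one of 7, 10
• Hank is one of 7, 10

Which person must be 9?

Ivy

The 8 variables together cover exactly {1, 2, 4, 5, 6, 7, 9, 10} — 8 values for 8 variables — and 6 appears only in Grace's list, so Grace = 6.
Among the 7 still-open variables, 4 fits only Nate (and all 7 values in {1, 2, 4, 5, 7, 9, 10} must be used), so Nate = 4.
Among the 6 still-open variables, 5 fits only Jack (and all 6 values in {1, 2, 5, 7, 9, 10} must be used), so Jack = 5.
The 5 still-open variables together cover exactly {1, 2, 7, 9, 10} — 5 values for 5 variables — and 9 appears only in Ivy's list, so Ivy = 9.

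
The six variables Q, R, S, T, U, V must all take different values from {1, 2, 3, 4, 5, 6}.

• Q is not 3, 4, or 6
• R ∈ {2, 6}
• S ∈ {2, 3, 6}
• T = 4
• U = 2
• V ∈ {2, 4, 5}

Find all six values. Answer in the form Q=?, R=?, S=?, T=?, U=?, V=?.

Q=1, R=6, S=3, T=4, U=2, V=5

T's domain is down to {4}, so T = 4. Remove 4 from V.
That leaves U = 2. So Q, R, S, V can't be 2.
V's domain is down to {5}, so V = 5. Remove 5 from Q.
That leaves Q = 1.
R's domain is down to {6}, so R = 6. Remove 6 from S.
That leaves S = 3.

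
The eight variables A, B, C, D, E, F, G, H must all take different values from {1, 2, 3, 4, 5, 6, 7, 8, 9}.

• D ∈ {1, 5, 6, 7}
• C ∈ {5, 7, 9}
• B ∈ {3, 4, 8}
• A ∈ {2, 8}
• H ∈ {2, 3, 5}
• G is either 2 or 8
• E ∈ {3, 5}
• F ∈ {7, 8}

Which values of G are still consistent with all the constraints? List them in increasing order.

2, 8

A and G share exactly the 2 values {2, 8}; by pigeonhole those values go to them, so strike 2, 8 from B, F, H.
F's domain is down to {7}, so F = 7. So C, D can't be 7.
E and H between them cover only {3, 5} — a naked pair. Remove those values from B, C, D.
That leaves B = 4.
That leaves C = 9.
No further eliminations apply; G can still be any of 2, 8.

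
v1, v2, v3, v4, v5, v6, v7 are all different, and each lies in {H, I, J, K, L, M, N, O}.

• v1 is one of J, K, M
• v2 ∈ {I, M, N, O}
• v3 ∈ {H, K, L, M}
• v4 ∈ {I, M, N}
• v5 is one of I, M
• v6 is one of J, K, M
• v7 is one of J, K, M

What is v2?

O

v1, v6, v7 between them cover only {J, K, M} — a naked triple. Remove those values from v2, v3, v4, v5.
v5 has just one choice, so v5 = I. Remove I from v2, v4.
v4 must be N (only option left). So v2 can't be N.
So v2 = O.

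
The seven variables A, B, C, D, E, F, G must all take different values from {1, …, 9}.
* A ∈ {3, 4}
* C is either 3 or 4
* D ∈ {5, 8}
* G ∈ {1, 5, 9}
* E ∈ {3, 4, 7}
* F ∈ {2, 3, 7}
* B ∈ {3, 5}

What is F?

A and C share exactly the 2 values {3, 4}; by pigeonhole those values go to them, so strike 3, 4 from B, E, F.
B must be 5 (only option left). So D, G can't be 5.
D has just one choice, so D = 8.
That leaves E = 7. Remove 7 from F.
So F = 2.

2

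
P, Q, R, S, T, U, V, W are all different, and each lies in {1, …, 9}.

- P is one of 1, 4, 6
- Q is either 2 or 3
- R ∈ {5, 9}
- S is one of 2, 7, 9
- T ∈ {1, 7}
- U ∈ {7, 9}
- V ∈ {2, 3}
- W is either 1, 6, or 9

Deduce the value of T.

1

The 8 variables draw from only 8 values {1, 2, 3, 4, 5, 6, 7, 9}, so each is used; only P can be 4, hence P = 4.
Among the 7 still-open variables, 5 fits only R (and all 7 values in {1, 2, 3, 5, 6, 7, 9} must be used), so R = 5.
Among the 6 still-open variables, 6 fits only W (and all 6 values in {1, 2, 3, 6, 7, 9} must be used), so W = 6.
Among the 5 still-open variables, 1 fits only T (and all 5 values in {1, 2, 3, 7, 9} must be used), so T = 1.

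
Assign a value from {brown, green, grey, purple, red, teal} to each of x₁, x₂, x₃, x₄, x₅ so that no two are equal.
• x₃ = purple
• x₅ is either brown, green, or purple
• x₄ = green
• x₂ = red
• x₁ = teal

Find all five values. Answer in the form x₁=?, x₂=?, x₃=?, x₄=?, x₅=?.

x₁ has just one choice, so x₁ = teal.
x₂ has just one choice, so x₂ = red.
x₃ must be purple (only option left). So x₅ can't be purple.
x₄ must be green (only option left). Strike green from x₅.
That leaves x₅ = brown.

x₁=teal, x₂=red, x₃=purple, x₄=green, x₅=brown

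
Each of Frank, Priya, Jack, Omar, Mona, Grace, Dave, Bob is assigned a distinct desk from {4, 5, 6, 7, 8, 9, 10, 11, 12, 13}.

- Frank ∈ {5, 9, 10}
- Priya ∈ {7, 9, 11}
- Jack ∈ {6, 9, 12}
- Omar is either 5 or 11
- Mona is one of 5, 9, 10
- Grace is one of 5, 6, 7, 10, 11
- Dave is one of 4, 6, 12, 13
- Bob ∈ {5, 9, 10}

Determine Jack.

The 3 variables Frank, Mona, Bob are confined to {5, 9, 10}, which locks those values in; drop them from Priya, Jack, Omar, Grace.
Omar has just one choice, so Omar = 11. Remove 11 from Priya, Grace.
Priya's domain is down to {7}, so Priya = 7. Eliminate 7 elsewhere: Grace.
Grace must be 6 (only option left). Eliminate 6 elsewhere: Jack, Dave.
So Jack = 12.

12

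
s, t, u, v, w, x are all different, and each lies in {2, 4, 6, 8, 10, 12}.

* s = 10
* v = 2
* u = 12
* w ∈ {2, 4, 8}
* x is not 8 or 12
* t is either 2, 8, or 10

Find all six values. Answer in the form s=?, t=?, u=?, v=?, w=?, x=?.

s has just one choice, so s = 10. So t, x can't be 10.
That leaves u = 12.
v has just one choice, so v = 2. So t, w, x can't be 2.
t must be 8 (only option left). Remove 8 from w.
w has just one choice, so w = 4. Remove 4 from x.
x must be 6 (only option left).

s=10, t=8, u=12, v=2, w=4, x=6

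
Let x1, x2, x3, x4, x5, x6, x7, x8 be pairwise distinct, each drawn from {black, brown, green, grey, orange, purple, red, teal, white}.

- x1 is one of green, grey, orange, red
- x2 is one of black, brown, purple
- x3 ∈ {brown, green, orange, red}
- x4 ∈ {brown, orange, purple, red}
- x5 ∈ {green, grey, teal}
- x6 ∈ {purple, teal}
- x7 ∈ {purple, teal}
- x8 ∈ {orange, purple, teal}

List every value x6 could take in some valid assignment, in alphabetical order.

Among the 8 variables, black fits only x2 (and all 8 values in {black, brown, green, grey, orange, purple, red, teal} must be used), so x2 = black.
x6 and x7 share exactly the 2 values {purple, teal}; by pigeonhole those values go to them, so strike purple, teal from x4, x5, x8.
x8's domain is down to {orange}, so x8 = orange. Eliminate orange elsewhere: x1, x3, x4.
No further eliminations apply; x6 can still be any of purple, teal.

purple, teal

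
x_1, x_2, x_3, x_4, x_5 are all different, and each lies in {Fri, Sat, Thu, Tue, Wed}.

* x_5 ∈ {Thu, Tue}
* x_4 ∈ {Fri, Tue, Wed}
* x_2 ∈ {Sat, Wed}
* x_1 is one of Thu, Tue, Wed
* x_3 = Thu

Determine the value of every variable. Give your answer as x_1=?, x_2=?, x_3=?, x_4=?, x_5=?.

x_3's domain is down to {Thu}, so x_3 = Thu. Eliminate Thu elsewhere: x_1, x_5.
x_5's domain is down to {Tue}, so x_5 = Tue. Eliminate Tue elsewhere: x_1, x_4.
x_1 must be Wed (only option left). Strike Wed from x_2, x_4.
x_2 has just one choice, so x_2 = Sat.
That leaves x_4 = Fri.

x_1=Wed, x_2=Sat, x_3=Thu, x_4=Fri, x_5=Tue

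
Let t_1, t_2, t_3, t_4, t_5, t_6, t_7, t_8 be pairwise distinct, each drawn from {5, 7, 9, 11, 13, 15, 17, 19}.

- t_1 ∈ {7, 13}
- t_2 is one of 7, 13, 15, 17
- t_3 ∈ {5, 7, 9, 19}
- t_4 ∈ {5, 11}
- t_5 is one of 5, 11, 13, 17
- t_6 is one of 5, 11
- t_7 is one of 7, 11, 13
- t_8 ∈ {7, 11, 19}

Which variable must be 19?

t_8

The 8 variables draw from only 8 values {5, 7, 9, 11, 13, 15, 17, 19}, so each is used; only t_3 can be 9, hence t_3 = 9.
Among the 7 still-open variables, 15 fits only t_2 (and all 7 values in {5, 7, 11, 13, 15, 17, 19} must be used), so t_2 = 15.
Among the 6 still-open variables, 17 fits only t_5 (and all 6 values in {5, 7, 11, 13, 17, 19} must be used), so t_5 = 17.
The 5 still-open variables draw from only 5 values {5, 7, 11, 13, 19}, so each is used; only t_8 can be 19, hence t_8 = 19.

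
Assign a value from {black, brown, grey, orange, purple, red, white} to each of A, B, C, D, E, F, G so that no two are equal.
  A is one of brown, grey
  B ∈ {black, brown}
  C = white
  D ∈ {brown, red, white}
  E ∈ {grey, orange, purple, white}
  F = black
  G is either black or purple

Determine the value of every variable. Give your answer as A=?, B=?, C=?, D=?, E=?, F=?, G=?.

C has just one choice, so C = white. So D, E can't be white.
F's domain is down to {black}, so F = black. Eliminate black elsewhere: B, G.
G must be purple (only option left). Strike purple from E.
B has just one choice, so B = brown. Eliminate brown elsewhere: A, D.
D must be red (only option left).
A has just one choice, so A = grey. Remove grey from E.
E has just one choice, so E = orange.

A=grey, B=brown, C=white, D=red, E=orange, F=black, G=purple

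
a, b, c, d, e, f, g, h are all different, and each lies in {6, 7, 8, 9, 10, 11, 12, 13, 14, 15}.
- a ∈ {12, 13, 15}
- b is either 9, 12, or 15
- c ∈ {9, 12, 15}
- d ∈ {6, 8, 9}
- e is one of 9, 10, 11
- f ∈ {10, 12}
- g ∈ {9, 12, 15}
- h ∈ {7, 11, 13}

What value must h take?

The 3 variables b, c, g are confined to {9, 12, 15}, which locks those values in; drop them from a, d, e, f.
a must be 13 (only option left). Remove 13 from h.
That leaves f = 10. So e can't be 10.
e's domain is down to {11}, so e = 11. Eliminate 11 elsewhere: h.
So h = 7.

7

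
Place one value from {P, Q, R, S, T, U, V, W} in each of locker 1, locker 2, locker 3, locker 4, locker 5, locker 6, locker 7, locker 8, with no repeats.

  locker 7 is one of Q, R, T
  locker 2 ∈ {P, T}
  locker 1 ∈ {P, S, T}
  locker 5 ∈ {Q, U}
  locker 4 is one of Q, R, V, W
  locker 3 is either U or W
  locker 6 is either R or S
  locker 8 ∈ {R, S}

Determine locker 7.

Q

Among the 8 variables, V fits only locker 4 (and all 8 values in {P, Q, R, S, T, U, V, W} must be used), so locker 4 = V.
Among the 7 still-open variables, W fits only locker 3 (and all 7 values in {P, Q, R, S, T, U, W} must be used), so locker 3 = W.
Among the 6 still-open variables, U fits only locker 5 (and all 6 values in {P, Q, R, S, T, U} must be used), so locker 5 = U.
The 5 still-open variables together cover exactly {P, Q, R, S, T} — 5 values for 5 variables — and Q appears only in locker 7's list, so locker 7 = Q.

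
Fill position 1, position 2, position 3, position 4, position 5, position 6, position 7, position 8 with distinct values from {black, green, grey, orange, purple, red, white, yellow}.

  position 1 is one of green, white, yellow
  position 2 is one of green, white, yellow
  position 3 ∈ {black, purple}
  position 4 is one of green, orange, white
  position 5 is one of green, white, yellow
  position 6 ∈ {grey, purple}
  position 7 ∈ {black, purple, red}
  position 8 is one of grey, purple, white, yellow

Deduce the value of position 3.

The 8 variables draw from only 8 values {black, green, grey, orange, purple, red, white, yellow}, so each is used; only position 4 can be orange, hence position 4 = orange.
The 7 still-open variables draw from only 7 values {black, green, grey, purple, red, white, yellow}, so each is used; only position 7 can be red, hence position 7 = red.
The 6 still-open variables together cover exactly {black, green, grey, purple, white, yellow} — 6 values for 6 variables — and black appears only in position 3's list, so position 3 = black.

black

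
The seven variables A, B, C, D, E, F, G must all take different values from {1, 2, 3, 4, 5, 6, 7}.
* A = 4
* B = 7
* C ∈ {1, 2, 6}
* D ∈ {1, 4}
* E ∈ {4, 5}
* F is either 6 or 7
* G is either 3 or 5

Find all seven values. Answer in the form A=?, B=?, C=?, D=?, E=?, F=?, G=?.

A=4, B=7, C=2, D=1, E=5, F=6, G=3

A's domain is down to {4}, so A = 4. Eliminate 4 elsewhere: D, E.
B has just one choice, so B = 7. So F can't be 7.
D's domain is down to {1}, so D = 1. Strike 1 from C.
E must be 5 (only option left). Remove 5 from G.
F's domain is down to {6}, so F = 6. Eliminate 6 elsewhere: C.
G has just one choice, so G = 3.
C's domain is down to {2}, so C = 2.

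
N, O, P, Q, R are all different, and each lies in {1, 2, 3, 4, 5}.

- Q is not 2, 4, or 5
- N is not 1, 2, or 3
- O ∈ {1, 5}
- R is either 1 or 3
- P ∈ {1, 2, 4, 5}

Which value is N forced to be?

4

The 5 variables together cover exactly {1, 2, 3, 4, 5} — 5 values for 5 variables — and 2 appears only in P's list, so P = 2.
Among the 4 still-open variables, 4 fits only N (and all 4 values in {1, 3, 4, 5} must be used), so N = 4.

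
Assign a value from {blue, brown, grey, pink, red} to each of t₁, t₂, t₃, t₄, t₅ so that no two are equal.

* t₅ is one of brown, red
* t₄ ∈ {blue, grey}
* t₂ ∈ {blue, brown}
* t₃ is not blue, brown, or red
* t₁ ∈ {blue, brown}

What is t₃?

Among the 5 variables, pink fits only t₃ (and all 5 values in {blue, brown, grey, pink, red} must be used), so t₃ = pink.

pink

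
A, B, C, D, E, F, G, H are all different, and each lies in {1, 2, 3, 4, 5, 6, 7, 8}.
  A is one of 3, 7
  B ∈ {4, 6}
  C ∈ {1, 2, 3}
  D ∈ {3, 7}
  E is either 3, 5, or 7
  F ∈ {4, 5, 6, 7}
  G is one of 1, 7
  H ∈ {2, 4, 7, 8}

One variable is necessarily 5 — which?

E

The 8 variables draw from only 8 values {1, 2, 3, 4, 5, 6, 7, 8}, so each is used; only H can be 8, hence H = 8.
Among the 7 still-open variables, 2 fits only C (and all 7 values in {1, 2, 3, 4, 5, 6, 7} must be used), so C = 2.
Among the 6 still-open variables, 1 fits only G (and all 6 values in {1, 3, 4, 5, 6, 7} must be used), so G = 1.
A and D share exactly the 2 values {3, 7}; by pigeonhole those values go to them, so strike 3, 7 from E, F.
So 5 goes to E.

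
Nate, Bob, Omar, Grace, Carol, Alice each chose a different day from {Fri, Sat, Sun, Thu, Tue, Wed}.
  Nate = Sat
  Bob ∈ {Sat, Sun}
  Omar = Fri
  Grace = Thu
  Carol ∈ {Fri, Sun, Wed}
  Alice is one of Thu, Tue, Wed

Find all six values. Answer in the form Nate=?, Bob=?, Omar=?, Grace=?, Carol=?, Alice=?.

Nate=Sat, Bob=Sun, Omar=Fri, Grace=Thu, Carol=Wed, Alice=Tue

Nate must be Sat (only option left). So Bob can't be Sat.
Bob has just one choice, so Bob = Sun. Eliminate Sun elsewhere: Carol.
Omar has just one choice, so Omar = Fri. So Carol can't be Fri.
Grace has just one choice, so Grace = Thu. Eliminate Thu elsewhere: Alice.
That leaves Carol = Wed. Strike Wed from Alice.
Alice must be Tue (only option left).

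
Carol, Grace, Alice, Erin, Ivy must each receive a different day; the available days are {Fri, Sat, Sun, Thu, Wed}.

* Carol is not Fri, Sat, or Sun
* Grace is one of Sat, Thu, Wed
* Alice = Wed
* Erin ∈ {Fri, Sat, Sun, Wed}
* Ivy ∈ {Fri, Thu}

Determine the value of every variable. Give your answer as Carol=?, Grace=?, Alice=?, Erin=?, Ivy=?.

Alice's domain is down to {Wed}, so Alice = Wed. So Carol, Grace, Erin can't be Wed.
Carol must be Thu (only option left). Eliminate Thu elsewhere: Grace, Ivy.
Grace has just one choice, so Grace = Sat. Eliminate Sat elsewhere: Erin.
That leaves Ivy = Fri. Eliminate Fri elsewhere: Erin.
Erin's domain is down to {Sun}, so Erin = Sun.

Carol=Thu, Grace=Sat, Alice=Wed, Erin=Sun, Ivy=Fri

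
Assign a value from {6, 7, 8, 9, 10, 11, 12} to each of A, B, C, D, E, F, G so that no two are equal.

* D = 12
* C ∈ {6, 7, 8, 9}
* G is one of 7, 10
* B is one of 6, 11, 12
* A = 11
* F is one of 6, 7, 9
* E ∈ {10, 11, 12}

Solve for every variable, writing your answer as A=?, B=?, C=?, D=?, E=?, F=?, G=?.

A's domain is down to {11}, so A = 11. Eliminate 11 elsewhere: B, E.
D must be 12 (only option left). So B, E can't be 12.
E must be 10 (only option left). Remove 10 from G.
That leaves G = 7. Eliminate 7 elsewhere: C, F.
That leaves B = 6. Strike 6 from C, F.
F must be 9 (only option left). Eliminate 9 elsewhere: C.
C has just one choice, so C = 8.

A=11, B=6, C=8, D=12, E=10, F=9, G=7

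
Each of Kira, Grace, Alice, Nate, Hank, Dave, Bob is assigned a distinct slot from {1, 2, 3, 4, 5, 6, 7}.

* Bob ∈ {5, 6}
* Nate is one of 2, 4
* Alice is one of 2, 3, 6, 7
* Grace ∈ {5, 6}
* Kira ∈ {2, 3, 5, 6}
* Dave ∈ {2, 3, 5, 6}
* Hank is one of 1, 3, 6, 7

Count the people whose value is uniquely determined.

3

Among the 7 variables, 1 fits only Hank (and all 7 values in {1, 2, 3, 4, 5, 6, 7} must be used), so Hank = 1.
The 6 still-open variables draw from only 6 values {2, 3, 4, 5, 6, 7}, so each is used; only Nate can be 4, hence Nate = 4.
Among the 5 still-open variables, 7 fits only Alice (and all 5 values in {2, 3, 5, 6, 7} must be used), so Alice = 7.
Grace and Bob between them cover only {5, 6} — a naked pair. Remove those values from Kira, Dave.
Determined: Alice=7, Nate=4, Hank=1. The other people each still have more than one consistent value. That makes 3.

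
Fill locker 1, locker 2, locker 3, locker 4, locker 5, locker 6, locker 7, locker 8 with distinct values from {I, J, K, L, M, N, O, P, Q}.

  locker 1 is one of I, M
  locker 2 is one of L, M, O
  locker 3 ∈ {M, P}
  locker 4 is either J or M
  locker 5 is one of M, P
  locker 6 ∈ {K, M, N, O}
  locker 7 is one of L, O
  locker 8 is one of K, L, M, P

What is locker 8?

Among the 8 variables, I fits only locker 1 (and all 8 values in {I, J, K, L, M, N, O, P} must be used), so locker 1 = I.
The 7 still-open variables together cover exactly {J, K, L, M, N, O, P} — 7 values for 7 variables — and J appears only in locker 4's list, so locker 4 = J.
Among the 6 still-open variables, N fits only locker 6 (and all 6 values in {K, L, M, N, O, P} must be used), so locker 6 = N.
Among the 5 still-open variables, K fits only locker 8 (and all 5 values in {K, L, M, O, P} must be used), so locker 8 = K.

K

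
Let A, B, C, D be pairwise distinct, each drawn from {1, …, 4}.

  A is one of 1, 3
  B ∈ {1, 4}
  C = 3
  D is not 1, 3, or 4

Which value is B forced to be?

4

C must be 3 (only option left). Remove 3 from A.
That leaves D = 2.
That leaves A = 1. Strike 1 from B.
So B = 4.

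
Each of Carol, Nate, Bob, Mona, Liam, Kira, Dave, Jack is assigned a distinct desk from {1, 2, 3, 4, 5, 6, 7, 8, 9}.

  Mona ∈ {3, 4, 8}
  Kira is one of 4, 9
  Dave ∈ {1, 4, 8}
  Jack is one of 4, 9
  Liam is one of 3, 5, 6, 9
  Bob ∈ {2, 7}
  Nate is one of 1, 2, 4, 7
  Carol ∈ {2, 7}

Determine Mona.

3

The 2 variables Carol and Bob are confined to {2, 7}, which locks those values in; drop them from Nate.
Kira and Jack between them cover only {4, 9} — a naked pair. Remove those values from Nate, Mona, Liam, Dave.
Nate must be 1 (only option left). So Dave can't be 1.
Dave's domain is down to {8}, so Dave = 8. Eliminate 8 elsewhere: Mona.
So Mona = 3.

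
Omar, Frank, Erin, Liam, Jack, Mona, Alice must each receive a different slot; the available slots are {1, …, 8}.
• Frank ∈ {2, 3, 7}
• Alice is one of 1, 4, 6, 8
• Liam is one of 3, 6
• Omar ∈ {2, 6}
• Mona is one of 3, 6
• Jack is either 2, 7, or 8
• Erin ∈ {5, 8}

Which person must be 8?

Liam and Mona between them cover only {3, 6} — a naked pair. Remove those values from Omar, Frank, Alice.
That leaves Omar = 2. Strike 2 from Frank, Jack.
Frank's domain is down to {7}, so Frank = 7. Strike 7 from Jack.
So 8 goes to Jack.

Jack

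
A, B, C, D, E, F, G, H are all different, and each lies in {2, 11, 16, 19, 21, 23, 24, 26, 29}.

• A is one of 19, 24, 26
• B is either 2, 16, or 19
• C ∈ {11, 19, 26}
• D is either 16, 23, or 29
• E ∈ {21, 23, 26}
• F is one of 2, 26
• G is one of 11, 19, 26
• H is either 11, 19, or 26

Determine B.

The 3 variables C, G, H are confined to {11, 19, 26}, which locks those values in; drop them from A, B, E, F.
A's domain is down to {24}, so A = 24.
That leaves F = 2. Remove 2 from B.
So B = 16.

16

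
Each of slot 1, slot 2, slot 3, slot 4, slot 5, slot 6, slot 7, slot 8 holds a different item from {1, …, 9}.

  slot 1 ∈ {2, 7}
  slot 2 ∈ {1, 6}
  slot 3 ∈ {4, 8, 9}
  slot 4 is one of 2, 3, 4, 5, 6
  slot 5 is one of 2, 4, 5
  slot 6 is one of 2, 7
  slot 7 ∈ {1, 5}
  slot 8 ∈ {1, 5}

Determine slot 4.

3

slot 1 and slot 6 share exactly the 2 values {2, 7}; by pigeonhole those values go to them, so strike 2, 7 from slot 4, slot 5.
slot 7 and slot 8 share exactly the 2 values {1, 5}; by pigeonhole those values go to them, so strike 1, 5 from slot 2, slot 4, slot 5.
slot 2's domain is down to {6}, so slot 2 = 6. So slot 4 can't be 6.
slot 5 must be 4 (only option left). Strike 4 from slot 3, slot 4.
So slot 4 = 3.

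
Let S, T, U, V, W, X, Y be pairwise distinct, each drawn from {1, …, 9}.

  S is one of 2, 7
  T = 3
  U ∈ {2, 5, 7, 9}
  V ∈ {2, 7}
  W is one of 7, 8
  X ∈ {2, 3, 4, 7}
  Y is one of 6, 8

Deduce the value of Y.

T's domain is down to {3}, so T = 3. Strike 3 from X.
S and V share exactly the 2 values {2, 7}; by pigeonhole those values go to them, so strike 2, 7 from U, W, X.
W has just one choice, so W = 8. Eliminate 8 elsewhere: Y.
So Y = 6.

6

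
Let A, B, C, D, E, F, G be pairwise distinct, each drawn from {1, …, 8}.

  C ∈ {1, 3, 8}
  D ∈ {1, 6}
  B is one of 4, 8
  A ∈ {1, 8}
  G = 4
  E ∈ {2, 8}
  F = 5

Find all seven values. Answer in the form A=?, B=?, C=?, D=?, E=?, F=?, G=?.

A=1, B=8, C=3, D=6, E=2, F=5, G=4

F has just one choice, so F = 5.
G must be 4 (only option left). So B can't be 4.
B has just one choice, so B = 8. Remove 8 from A, C, E.
E's domain is down to {2}, so E = 2.
A's domain is down to {1}, so A = 1. Strike 1 from C, D.
C has just one choice, so C = 3.
D must be 6 (only option left).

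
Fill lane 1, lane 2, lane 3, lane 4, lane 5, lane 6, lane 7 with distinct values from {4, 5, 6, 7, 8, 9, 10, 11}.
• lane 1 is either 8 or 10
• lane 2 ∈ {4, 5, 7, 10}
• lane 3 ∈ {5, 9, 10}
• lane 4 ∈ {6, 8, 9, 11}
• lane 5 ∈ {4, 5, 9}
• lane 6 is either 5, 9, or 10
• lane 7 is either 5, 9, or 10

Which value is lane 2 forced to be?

7

lane 3, lane 6, lane 7 between them cover only {5, 9, 10} — a naked triple. Remove those values from lane 1, lane 2, lane 4, lane 5.
lane 1's domain is down to {8}, so lane 1 = 8. So lane 4 can't be 8.
lane 5 has just one choice, so lane 5 = 4. So lane 2 can't be 4.
So lane 2 = 7.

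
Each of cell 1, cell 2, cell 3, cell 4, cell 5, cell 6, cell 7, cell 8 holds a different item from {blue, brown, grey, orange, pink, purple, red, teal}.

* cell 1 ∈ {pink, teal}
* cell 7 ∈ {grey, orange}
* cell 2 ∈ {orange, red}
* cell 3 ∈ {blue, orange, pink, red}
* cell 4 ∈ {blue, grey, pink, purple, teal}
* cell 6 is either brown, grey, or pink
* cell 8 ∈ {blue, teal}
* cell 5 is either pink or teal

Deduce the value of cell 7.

grey

The 8 variables draw from only 8 values {blue, brown, grey, orange, pink, purple, red, teal}, so each is used; only cell 6 can be brown, hence cell 6 = brown.
The 7 still-open variables together cover exactly {blue, grey, orange, pink, purple, red, teal} — 7 values for 7 variables — and purple appears only in cell 4's list, so cell 4 = purple.
The 6 still-open variables draw from only 6 values {blue, grey, orange, pink, red, teal}, so each is used; only cell 7 can be grey, hence cell 7 = grey.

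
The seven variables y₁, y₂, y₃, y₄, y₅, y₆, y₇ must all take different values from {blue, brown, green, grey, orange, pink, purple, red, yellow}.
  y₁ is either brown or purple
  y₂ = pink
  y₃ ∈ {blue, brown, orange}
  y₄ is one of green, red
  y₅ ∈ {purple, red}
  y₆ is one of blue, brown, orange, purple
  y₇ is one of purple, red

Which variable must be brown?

y₂ must be pink (only option left).
Among the 6 still-open variables, green fits only y₄ (and all 6 values in {blue, brown, green, orange, purple, red} must be used), so y₄ = green.
The 2 variables y₅ and y₇ are confined to {purple, red}, which locks those values in; drop them from y₁, y₆.
So brown goes to y₁.

y₁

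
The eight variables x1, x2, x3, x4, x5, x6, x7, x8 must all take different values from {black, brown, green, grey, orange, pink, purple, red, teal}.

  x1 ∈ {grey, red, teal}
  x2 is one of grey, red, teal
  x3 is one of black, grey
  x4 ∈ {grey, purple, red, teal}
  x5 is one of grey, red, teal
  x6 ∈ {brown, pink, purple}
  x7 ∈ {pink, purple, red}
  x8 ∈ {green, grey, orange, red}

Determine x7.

x1, x2, x5 share exactly the 3 values {grey, red, teal}; by pigeonhole those values go to them, so strike grey, red, teal from x3, x4, x7, x8.
That leaves x3 = black.
x4 must be purple (only option left). So x6, x7 can't be purple.
So x7 = pink.

pink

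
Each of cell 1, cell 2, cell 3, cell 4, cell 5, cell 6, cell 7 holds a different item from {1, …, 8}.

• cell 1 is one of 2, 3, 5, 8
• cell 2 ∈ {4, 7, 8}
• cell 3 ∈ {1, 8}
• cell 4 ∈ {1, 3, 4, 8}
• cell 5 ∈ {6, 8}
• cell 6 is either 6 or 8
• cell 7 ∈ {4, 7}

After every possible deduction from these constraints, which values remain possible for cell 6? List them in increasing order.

cell 5 and cell 6 share exactly the 2 values {6, 8}; by pigeonhole those values go to them, so strike 6, 8 from cell 1, cell 2, cell 3, cell 4.
cell 3's domain is down to {1}, so cell 3 = 1. So cell 4 can't be 1.
cell 2 and cell 7 between them cover only {4, 7} — a naked pair. Remove those values from cell 4.
cell 4's domain is down to {3}, so cell 4 = 3. Remove 3 from cell 1.
No further eliminations apply; cell 6 can still be any of 6, 8.

6, 8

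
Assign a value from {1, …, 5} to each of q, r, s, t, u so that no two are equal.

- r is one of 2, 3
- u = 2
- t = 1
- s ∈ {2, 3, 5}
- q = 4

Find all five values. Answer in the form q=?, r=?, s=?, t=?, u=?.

q has just one choice, so q = 4.
t has just one choice, so t = 1.
u has just one choice, so u = 2. So r, s can't be 2.
r must be 3 (only option left). Strike 3 from s.
s must be 5 (only option left).

q=4, r=3, s=5, t=1, u=2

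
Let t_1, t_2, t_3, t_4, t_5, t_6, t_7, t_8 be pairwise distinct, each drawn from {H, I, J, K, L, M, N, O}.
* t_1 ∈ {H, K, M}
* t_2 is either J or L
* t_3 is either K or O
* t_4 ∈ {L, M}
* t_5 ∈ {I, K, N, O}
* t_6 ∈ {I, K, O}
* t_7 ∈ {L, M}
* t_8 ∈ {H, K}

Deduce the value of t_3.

O

The 8 variables draw from only 8 values {H, I, J, K, L, M, N, O}, so each is used; only t_2 can be J, hence t_2 = J.
Among the 7 still-open variables, N fits only t_5 (and all 7 values in {H, I, K, L, M, N, O} must be used), so t_5 = N.
The 6 still-open variables draw from only 6 values {H, I, K, L, M, O}, so each is used; only t_6 can be I, hence t_6 = I.
Among the 5 still-open variables, O fits only t_3 (and all 5 values in {H, K, L, M, O} must be used), so t_3 = O.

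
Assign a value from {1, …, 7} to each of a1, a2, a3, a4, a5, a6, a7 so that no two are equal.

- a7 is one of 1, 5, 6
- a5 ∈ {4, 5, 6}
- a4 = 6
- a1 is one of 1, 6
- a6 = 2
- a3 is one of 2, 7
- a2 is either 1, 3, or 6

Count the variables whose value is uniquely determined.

a4 must be 6 (only option left). Eliminate 6 elsewhere: a1, a2, a5, a7.
a6 has just one choice, so a6 = 2. So a3 can't be 2.
a1 has just one choice, so a1 = 1. So a2, a7 can't be 1.
a2 has just one choice, so a2 = 3.
a3's domain is down to {7}, so a3 = 7.
a7 has just one choice, so a7 = 5. Eliminate 5 elsewhere: a5.
That leaves a5 = 4.
Every variable is fixed: a1=1, a2=3, a3=7, a4=6, a5=4, a6=2, a7=5. That makes 7.

7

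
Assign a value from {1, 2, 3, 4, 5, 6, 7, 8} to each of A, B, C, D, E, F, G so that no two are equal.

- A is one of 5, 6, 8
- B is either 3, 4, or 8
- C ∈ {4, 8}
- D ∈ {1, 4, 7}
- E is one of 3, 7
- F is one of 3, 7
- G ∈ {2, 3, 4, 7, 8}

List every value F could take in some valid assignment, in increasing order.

3, 7

The 2 variables E and F are confined to {3, 7}, which locks those values in; drop them from B, D, G.
The 2 variables B and C are confined to {4, 8}, which locks those values in; drop them from A, D, G.
D's domain is down to {1}, so D = 1.
That leaves G = 2.
No further eliminations apply; F can still be any of 3, 7.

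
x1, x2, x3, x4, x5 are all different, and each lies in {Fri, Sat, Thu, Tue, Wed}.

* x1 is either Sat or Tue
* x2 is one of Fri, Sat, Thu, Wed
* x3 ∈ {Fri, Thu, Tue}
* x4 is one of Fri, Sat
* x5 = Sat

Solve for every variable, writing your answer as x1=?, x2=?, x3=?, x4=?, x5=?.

x5's domain is down to {Sat}, so x5 = Sat. So x1, x2, x4 can't be Sat.
x1 has just one choice, so x1 = Tue. Eliminate Tue elsewhere: x3.
x4 must be Fri (only option left). Remove Fri from x2, x3.
That leaves x3 = Thu. Eliminate Thu elsewhere: x2.
x2 has just one choice, so x2 = Wed.

x1=Tue, x2=Wed, x3=Thu, x4=Fri, x5=Sat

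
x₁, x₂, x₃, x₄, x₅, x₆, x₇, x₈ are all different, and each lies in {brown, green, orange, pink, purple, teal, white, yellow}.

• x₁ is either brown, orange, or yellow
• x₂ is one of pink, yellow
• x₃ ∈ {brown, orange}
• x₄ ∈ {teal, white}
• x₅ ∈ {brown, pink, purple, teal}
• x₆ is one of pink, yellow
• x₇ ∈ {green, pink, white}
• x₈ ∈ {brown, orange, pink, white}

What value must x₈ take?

white

The 8 variables draw from only 8 values {brown, green, orange, pink, purple, teal, white, yellow}, so each is used; only x₇ can be green, hence x₇ = green.
The 7 still-open variables draw from only 7 values {brown, orange, pink, purple, teal, white, yellow}, so each is used; only x₅ can be purple, hence x₅ = purple.
The 6 still-open variables together cover exactly {brown, orange, pink, teal, white, yellow} — 6 values for 6 variables — and teal appears only in x₄'s list, so x₄ = teal.
Among the 5 still-open variables, white fits only x₈ (and all 5 values in {brown, orange, pink, white, yellow} must be used), so x₈ = white.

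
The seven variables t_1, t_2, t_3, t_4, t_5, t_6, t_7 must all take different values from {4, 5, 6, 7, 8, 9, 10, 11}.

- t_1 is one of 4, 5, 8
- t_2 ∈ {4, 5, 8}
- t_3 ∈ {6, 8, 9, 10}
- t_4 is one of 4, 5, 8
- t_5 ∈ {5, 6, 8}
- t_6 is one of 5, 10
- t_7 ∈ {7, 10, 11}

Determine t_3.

t_1, t_2, t_4 share exactly the 3 values {4, 5, 8}; by pigeonhole those values go to them, so strike 4, 5, 8 from t_3, t_5, t_6.
t_5 must be 6 (only option left). Remove 6 from t_3.
t_6 has just one choice, so t_6 = 10. So t_3, t_7 can't be 10.
So t_3 = 9.

9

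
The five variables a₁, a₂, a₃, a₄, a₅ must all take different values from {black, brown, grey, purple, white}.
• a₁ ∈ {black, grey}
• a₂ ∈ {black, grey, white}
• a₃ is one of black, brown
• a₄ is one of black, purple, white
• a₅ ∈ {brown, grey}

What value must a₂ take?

The 5 variables draw from only 5 values {black, brown, grey, purple, white}, so each is used; only a₄ can be purple, hence a₄ = purple.
Among the 4 still-open variables, white fits only a₂ (and all 4 values in {black, brown, grey, white} must be used), so a₂ = white.

white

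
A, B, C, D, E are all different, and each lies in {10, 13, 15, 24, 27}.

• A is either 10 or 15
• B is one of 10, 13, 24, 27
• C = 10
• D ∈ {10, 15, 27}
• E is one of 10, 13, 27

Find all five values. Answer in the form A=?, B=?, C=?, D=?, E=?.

C must be 10 (only option left). Eliminate 10 elsewhere: A, B, D, E.
A must be 15 (only option left). Eliminate 15 elsewhere: D.
D must be 27 (only option left). Eliminate 27 elsewhere: B, E.
E must be 13 (only option left). Remove 13 from B.
B has just one choice, so B = 24.

A=15, B=24, C=10, D=27, E=13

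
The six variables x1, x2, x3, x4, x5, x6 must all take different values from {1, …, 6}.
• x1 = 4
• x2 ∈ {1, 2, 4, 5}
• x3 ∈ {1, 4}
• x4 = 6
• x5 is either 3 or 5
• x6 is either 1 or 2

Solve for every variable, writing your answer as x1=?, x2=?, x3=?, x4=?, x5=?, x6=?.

x1 has just one choice, so x1 = 4. Strike 4 from x2, x3.
x3 must be 1 (only option left). Remove 1 from x2, x6.
That leaves x4 = 6.
x6 has just one choice, so x6 = 2. So x2 can't be 2.
That leaves x2 = 5. Strike 5 from x5.
x5's domain is down to {3}, so x5 = 3.

x1=4, x2=5, x3=1, x4=6, x5=3, x6=2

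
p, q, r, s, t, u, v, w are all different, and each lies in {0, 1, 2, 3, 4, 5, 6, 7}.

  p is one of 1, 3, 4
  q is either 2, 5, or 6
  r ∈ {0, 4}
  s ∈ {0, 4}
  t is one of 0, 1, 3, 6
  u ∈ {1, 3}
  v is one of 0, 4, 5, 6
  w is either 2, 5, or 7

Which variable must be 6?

The 8 variables together cover exactly {0, 1, 2, 3, 4, 5, 6, 7} — 8 values for 8 variables — and 7 appears only in w's list, so w = 7.
The 7 still-open variables draw from only 7 values {0, 1, 2, 3, 4, 5, 6}, so each is used; only q can be 2, hence q = 2.
The 6 still-open variables draw from only 6 values {0, 1, 3, 4, 5, 6}, so each is used; only v can be 5, hence v = 5.
The 5 still-open variables together cover exactly {0, 1, 3, 4, 6} — 5 values for 5 variables — and 6 appears only in t's list, so t = 6.

t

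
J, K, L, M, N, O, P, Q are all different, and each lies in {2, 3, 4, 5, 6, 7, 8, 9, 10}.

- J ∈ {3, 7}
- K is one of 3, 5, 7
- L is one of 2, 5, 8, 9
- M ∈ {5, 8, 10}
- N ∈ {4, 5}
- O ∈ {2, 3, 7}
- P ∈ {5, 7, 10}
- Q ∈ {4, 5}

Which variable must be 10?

The 8 variables together cover exactly {2, 3, 4, 5, 7, 8, 9, 10} — 8 values for 8 variables — and 9 appears only in L's list, so L = 9.
The 7 still-open variables together cover exactly {2, 3, 4, 5, 7, 8, 10} — 7 values for 7 variables — and 2 appears only in O's list, so O = 2.
The 6 still-open variables draw from only 6 values {3, 4, 5, 7, 8, 10}, so each is used; only M can be 8, hence M = 8.
The 5 still-open variables together cover exactly {3, 4, 5, 7, 10} — 5 values for 5 variables — and 10 appears only in P's list, so P = 10.

P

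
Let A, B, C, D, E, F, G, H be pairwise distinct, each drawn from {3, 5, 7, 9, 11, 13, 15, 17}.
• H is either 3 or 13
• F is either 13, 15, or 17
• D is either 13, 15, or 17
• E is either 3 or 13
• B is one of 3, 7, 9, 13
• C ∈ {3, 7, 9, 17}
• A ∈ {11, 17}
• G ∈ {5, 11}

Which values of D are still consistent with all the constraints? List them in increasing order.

The 8 variables draw from only 8 values {3, 5, 7, 9, 11, 13, 15, 17}, so each is used; only G can be 5, hence G = 5.
Among the 7 still-open variables, 11 fits only A (and all 7 values in {3, 7, 9, 11, 13, 15, 17} must be used), so A = 11.
E and H share exactly the 2 values {3, 13}; by pigeonhole those values go to them, so strike 3, 13 from B, C, D, F.
D and F between them cover only {15, 17} — a naked pair. Remove those values from C.
No further eliminations apply; D can still be any of 15, 17.

15, 17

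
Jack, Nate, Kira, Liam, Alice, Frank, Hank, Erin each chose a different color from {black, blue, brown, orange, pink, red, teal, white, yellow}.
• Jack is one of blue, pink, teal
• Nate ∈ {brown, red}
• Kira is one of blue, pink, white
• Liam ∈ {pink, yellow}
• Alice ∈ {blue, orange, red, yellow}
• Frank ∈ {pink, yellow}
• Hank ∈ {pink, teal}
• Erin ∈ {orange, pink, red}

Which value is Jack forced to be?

blue

Among the 8 variables, brown fits only Nate (and all 8 values in {blue, brown, orange, pink, red, teal, white, yellow} must be used), so Nate = brown.
The 7 still-open variables draw from only 7 values {blue, orange, pink, red, teal, white, yellow}, so each is used; only Kira can be white, hence Kira = white.
Liam and Frank between them cover only {pink, yellow} — a naked pair. Remove those values from Jack, Alice, Hank, Erin.
That leaves Hank = teal. Eliminate teal elsewhere: Jack.
So Jack = blue.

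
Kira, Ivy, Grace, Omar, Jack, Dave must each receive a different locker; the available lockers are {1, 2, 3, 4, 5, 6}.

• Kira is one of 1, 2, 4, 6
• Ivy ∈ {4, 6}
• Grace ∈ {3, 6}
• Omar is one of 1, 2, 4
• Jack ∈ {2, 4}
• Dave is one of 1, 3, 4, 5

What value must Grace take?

The 6 variables draw from only 6 values {1, 2, 3, 4, 5, 6}, so each is used; only Dave can be 5, hence Dave = 5.
The 5 still-open variables together cover exactly {1, 2, 3, 4, 6} — 5 values for 5 variables — and 3 appears only in Grace's list, so Grace = 3.

3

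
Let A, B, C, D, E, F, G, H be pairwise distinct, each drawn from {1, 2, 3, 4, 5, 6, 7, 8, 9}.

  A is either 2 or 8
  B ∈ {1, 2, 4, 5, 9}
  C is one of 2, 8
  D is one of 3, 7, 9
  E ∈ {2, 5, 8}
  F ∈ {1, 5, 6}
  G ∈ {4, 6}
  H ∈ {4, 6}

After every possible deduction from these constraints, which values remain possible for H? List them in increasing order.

A and C between them cover only {2, 8} — a naked pair. Remove those values from B, E.
E's domain is down to {5}, so E = 5. Strike 5 from B, F.
G and H between them cover only {4, 6} — a naked pair. Remove those values from B, F.
F has just one choice, so F = 1. Eliminate 1 elsewhere: B.
B has just one choice, so B = 9. So D can't be 9.
No further eliminations apply; H can still be any of 4, 6.

4, 6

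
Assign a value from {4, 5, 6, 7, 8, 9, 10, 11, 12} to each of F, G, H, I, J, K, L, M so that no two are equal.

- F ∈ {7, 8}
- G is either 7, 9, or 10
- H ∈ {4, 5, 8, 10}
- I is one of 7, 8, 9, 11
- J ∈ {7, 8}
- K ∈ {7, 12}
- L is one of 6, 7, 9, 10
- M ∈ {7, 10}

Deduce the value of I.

F and J share exactly the 2 values {7, 8}; by pigeonhole those values go to them, so strike 7, 8 from G, H, I, K, L, M.
K has just one choice, so K = 12.
M's domain is down to {10}, so M = 10. Eliminate 10 elsewhere: G, H, L.
G has just one choice, so G = 9. So I, L can't be 9.
So I = 11.

11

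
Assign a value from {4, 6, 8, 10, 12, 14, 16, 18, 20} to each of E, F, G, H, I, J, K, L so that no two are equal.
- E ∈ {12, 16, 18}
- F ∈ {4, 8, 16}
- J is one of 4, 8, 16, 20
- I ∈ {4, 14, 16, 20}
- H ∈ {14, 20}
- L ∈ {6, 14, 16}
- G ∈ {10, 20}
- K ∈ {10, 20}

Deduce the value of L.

G and K between them cover only {10, 20} — a naked pair. Remove those values from H, I, J.
H has just one choice, so H = 14. Strike 14 from I, L.
F, I, J between them cover only {4, 8, 16} — a naked triple. Remove those values from E, L.
So L = 6.

6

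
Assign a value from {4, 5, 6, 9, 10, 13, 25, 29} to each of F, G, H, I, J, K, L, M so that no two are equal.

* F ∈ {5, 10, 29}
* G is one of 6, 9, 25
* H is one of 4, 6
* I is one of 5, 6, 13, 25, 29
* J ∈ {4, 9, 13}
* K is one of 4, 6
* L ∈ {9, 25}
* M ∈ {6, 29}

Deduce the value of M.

The 8 variables draw from only 8 values {4, 5, 6, 9, 10, 13, 25, 29}, so each is used; only F can be 10, hence F = 10.
The 7 still-open variables together cover exactly {4, 5, 6, 9, 13, 25, 29} — 7 values for 7 variables — and 5 appears only in I's list, so I = 5.
The 6 still-open variables together cover exactly {4, 6, 9, 13, 25, 29} — 6 values for 6 variables — and 13 appears only in J's list, so J = 13.
The 5 still-open variables together cover exactly {4, 6, 9, 25, 29} — 5 values for 5 variables — and 29 appears only in M's list, so M = 29.

29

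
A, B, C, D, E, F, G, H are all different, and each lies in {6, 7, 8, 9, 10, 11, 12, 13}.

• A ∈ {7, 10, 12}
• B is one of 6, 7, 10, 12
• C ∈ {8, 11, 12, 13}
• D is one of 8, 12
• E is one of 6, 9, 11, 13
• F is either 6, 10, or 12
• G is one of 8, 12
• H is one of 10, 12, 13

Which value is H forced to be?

13

Among the 8 variables, 9 fits only E (and all 8 values in {6, 7, 8, 9, 10, 11, 12, 13} must be used), so E = 9.
Among the 7 still-open variables, 11 fits only C (and all 7 values in {6, 7, 8, 10, 11, 12, 13} must be used), so C = 11.
The 6 still-open variables together cover exactly {6, 7, 8, 10, 12, 13} — 6 values for 6 variables — and 13 appears only in H's list, so H = 13.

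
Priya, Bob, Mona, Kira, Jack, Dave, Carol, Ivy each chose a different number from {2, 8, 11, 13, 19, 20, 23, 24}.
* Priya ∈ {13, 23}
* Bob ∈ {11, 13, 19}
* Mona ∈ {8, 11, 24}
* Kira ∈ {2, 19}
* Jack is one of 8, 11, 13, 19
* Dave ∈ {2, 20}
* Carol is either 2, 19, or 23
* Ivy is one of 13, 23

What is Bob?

The 8 variables together cover exactly {2, 8, 11, 13, 19, 20, 23, 24} — 8 values for 8 variables — and 20 appears only in Dave's list, so Dave = 20.
Among the 7 still-open variables, 24 fits only Mona (and all 7 values in {2, 8, 11, 13, 19, 23, 24} must be used), so Mona = 24.
The 6 still-open variables together cover exactly {2, 8, 11, 13, 19, 23} — 6 values for 6 variables — and 8 appears only in Jack's list, so Jack = 8.
Among the 5 still-open variables, 11 fits only Bob (and all 5 values in {2, 11, 13, 19, 23} must be used), so Bob = 11.

11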